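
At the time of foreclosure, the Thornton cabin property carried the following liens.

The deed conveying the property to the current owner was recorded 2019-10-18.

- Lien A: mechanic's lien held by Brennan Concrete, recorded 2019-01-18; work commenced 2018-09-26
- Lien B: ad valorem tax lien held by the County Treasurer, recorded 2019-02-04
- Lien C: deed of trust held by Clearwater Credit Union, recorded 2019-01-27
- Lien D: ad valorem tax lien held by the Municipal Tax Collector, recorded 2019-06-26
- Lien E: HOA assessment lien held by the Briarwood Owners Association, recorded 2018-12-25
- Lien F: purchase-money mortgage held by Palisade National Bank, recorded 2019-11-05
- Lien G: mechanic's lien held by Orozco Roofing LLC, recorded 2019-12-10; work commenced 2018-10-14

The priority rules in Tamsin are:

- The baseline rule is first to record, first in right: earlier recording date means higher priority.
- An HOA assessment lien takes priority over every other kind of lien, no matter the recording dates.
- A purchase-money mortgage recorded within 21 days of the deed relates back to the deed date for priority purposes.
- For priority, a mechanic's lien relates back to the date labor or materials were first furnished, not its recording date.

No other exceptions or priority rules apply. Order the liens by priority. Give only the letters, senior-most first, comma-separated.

E, A, G, C, B, D, F

Adjusting effective dates: A is treated as recorded 2018-09-26, the work-commencement date; F was recorded within the 21-day window, so its effective date is the deed date 2019-10-18; G is treated as recorded 2018-10-14, the work-commencement date.
E is an HOA assessment lien, so it outranks all other liens regardless of date.
Among the remaining liens, by effective date: A (2018-09-26), G (2018-10-14), C (2019-01-27), B (2019-02-04), D (2019-06-26), F (2019-10-18).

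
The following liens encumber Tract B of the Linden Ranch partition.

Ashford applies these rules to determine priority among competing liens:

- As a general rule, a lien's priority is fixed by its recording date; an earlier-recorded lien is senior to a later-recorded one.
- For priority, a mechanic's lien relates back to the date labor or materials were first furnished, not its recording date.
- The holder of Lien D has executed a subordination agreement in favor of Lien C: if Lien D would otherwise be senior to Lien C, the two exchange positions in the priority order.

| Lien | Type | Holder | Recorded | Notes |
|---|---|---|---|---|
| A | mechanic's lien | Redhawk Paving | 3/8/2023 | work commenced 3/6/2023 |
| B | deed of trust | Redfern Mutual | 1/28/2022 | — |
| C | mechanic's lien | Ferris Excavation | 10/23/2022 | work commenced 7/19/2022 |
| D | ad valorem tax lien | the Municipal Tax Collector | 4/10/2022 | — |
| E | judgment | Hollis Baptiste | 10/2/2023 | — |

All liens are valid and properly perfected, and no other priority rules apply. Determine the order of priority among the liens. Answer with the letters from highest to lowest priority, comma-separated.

B, C, D, A, E

Effective dates: A is treated as recorded 3/6/2023, the work-commencement date; C's effective date is 7/19/2022, when work began.
By effective date: B (1/28/2022), D (4/10/2022), C (7/19/2022), A (3/6/2023), E (10/2/2023).
D would otherwise be senior to C, so under the subordination agreement D and C exchange positions.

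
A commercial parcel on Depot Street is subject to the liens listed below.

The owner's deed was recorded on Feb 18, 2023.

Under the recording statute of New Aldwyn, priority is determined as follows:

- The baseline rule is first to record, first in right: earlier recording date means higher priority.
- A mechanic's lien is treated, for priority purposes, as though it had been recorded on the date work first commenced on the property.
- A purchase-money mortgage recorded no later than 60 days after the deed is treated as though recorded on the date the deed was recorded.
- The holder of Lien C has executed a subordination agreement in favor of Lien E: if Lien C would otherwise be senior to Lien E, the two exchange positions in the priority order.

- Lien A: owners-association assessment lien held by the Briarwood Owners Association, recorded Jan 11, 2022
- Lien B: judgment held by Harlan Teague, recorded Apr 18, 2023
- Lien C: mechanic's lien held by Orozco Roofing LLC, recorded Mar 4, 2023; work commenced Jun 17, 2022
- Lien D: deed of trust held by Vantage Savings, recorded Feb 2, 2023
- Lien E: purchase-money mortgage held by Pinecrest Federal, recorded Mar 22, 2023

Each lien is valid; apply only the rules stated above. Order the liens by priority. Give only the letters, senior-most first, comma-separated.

Effective dates after the stated exceptions: C's effective date is Jun 17, 2022, when work began; E relates back to the deed date Feb 18, 2023.
By effective date: A (Jan 11, 2022), C (Jun 17, 2022), D (Feb 2, 2023), E (Feb 18, 2023), B (Apr 18, 2023).
C would otherwise be senior to E, so under the subordination agreement C and E exchange positions.

A, E, D, C, B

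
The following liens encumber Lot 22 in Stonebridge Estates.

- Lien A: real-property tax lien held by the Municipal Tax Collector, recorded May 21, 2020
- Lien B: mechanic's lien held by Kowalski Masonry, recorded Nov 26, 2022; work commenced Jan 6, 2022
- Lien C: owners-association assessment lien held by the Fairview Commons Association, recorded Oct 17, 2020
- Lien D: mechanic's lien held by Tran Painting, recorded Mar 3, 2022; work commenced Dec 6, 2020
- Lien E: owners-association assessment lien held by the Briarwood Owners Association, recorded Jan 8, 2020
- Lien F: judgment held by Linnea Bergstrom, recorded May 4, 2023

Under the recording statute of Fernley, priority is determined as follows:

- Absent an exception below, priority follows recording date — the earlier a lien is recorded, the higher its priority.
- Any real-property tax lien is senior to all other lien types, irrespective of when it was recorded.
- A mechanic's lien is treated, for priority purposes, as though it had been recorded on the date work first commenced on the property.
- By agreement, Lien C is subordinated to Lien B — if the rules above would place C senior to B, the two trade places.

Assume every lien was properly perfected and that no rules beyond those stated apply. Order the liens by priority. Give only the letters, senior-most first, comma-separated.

A, E, B, D, C, F

Effective dates: B relates back to Jan 6, 2022 (work commenced); D's effective date is Dec 6, 2020, when work began.
A is a real-property tax lien, so it outranks all other liens regardless of date.
Among the remaining liens, by effective date: E (Jan 8, 2020), C (Oct 17, 2020), D (Dec 6, 2020), B (Jan 6, 2022), F (May 4, 2023).
Because C would otherwise rank above B, the subordination swaps them.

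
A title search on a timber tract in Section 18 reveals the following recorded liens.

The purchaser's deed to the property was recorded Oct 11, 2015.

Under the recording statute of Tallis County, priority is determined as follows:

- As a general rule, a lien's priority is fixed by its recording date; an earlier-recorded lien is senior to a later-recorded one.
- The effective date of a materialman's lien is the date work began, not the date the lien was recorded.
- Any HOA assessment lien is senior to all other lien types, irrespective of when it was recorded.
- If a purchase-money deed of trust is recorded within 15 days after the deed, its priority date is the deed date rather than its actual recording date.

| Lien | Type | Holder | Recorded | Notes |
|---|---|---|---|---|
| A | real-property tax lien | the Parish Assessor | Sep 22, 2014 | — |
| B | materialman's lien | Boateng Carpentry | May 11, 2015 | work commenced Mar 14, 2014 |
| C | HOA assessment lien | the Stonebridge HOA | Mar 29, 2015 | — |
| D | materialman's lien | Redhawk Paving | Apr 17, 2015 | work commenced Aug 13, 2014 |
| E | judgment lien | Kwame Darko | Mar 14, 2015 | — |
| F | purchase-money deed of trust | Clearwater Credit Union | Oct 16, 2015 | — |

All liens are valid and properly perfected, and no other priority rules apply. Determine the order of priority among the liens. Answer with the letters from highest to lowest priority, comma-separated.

C, B, D, A, E, F

Adjusting effective dates: B relates back to Mar 14, 2014 (work commenced); D's effective date is Aug 13, 2014, when work began; F's effective date is the deed date, Oct 11, 2015.
As an HOA assessment lien, C is senior to every other lien.
Among the remaining liens, by effective date: B (Mar 14, 2014), D (Aug 13, 2014), A (Sep 22, 2014), E (Mar 14, 2015), F (Oct 11, 2015).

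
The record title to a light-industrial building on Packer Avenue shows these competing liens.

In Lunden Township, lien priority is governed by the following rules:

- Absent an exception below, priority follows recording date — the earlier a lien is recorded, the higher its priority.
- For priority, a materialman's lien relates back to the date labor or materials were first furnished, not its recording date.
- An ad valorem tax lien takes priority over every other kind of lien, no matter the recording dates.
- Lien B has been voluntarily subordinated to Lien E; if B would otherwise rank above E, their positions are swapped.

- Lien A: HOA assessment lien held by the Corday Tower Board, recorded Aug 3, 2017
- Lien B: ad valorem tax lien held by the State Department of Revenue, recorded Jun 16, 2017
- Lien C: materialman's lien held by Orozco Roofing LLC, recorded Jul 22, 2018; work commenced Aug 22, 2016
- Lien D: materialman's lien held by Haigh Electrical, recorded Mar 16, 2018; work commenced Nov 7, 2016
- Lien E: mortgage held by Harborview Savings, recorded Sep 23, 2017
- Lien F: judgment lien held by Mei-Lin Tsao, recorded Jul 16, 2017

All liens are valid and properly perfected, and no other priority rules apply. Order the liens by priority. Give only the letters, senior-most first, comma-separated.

First, effective dates: C is treated as recorded Aug 22, 2016, the work-commencement date; D's effective date is Nov 7, 2016, when work began.
B is an ad valorem tax lien, so it outranks all other liens regardless of date.
The other liens, earliest effective date first: C (Aug 22, 2016), D (Nov 7, 2016), F (Jul 16, 2017), A (Aug 3, 2017), E (Sep 23, 2017).
B would otherwise be senior to E, so under the subordination agreement B and E exchange positions.

E, C, D, F, A, B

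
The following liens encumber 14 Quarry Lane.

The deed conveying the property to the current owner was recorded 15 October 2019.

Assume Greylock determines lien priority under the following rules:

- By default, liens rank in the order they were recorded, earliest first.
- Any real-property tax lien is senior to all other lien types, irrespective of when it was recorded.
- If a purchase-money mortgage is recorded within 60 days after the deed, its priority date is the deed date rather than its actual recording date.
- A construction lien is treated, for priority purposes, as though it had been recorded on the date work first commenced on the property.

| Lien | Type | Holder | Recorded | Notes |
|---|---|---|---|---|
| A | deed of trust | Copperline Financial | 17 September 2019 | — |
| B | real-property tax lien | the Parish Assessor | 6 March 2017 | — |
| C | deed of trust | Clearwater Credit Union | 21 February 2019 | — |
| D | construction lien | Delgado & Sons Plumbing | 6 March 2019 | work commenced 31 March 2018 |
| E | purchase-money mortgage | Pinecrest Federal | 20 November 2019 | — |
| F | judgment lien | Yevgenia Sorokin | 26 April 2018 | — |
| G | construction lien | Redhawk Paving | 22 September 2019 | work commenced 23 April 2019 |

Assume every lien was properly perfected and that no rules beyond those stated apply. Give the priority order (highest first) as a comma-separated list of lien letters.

Effective dates after the stated exceptions: D's effective date is 31 March 2018, when work began; E was recorded within the 60-day window, so its effective date is the deed date 15 October 2019; G's effective date is 23 April 2019, when work began.
B is a real-property tax lien and takes priority over every other lien.
The other liens, earliest effective date first: D (31 March 2018), F (26 April 2018), C (21 February 2019), G (23 April 2019), A (17 September 2019), E (15 October 2019).

B, D, F, C, G, A, E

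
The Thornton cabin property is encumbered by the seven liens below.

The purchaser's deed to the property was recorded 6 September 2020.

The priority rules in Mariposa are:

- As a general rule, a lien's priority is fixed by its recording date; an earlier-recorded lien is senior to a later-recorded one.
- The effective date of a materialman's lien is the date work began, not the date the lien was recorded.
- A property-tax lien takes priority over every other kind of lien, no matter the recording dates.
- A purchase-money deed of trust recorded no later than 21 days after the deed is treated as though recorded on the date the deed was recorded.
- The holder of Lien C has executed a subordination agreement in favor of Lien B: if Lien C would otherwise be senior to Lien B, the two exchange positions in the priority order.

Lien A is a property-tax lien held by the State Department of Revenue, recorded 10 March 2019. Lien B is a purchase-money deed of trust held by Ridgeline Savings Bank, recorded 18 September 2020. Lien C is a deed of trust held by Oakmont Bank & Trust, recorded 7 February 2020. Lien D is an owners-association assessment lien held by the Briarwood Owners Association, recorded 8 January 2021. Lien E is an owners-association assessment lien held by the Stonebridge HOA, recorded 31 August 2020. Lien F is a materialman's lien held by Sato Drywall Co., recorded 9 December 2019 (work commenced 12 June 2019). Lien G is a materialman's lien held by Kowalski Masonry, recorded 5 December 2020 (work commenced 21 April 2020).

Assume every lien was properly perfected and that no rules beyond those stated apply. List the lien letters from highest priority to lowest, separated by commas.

A, F, B, G, E, C, D

First, effective dates: B was recorded within the 21-day window, so its effective date is the deed date 6 September 2020; F's effective date is 12 June 2019, when work began; G relates back to 21 April 2020 (work commenced).
A is a property-tax lien and takes priority over every other lien.
Ordering the rest by effective date: F (12 June 2019), C (7 February 2020), G (21 April 2020), E (31 August 2020), B (6 September 2020), D (8 January 2021).
The subordination applies — C was senior to B — so C and B swap.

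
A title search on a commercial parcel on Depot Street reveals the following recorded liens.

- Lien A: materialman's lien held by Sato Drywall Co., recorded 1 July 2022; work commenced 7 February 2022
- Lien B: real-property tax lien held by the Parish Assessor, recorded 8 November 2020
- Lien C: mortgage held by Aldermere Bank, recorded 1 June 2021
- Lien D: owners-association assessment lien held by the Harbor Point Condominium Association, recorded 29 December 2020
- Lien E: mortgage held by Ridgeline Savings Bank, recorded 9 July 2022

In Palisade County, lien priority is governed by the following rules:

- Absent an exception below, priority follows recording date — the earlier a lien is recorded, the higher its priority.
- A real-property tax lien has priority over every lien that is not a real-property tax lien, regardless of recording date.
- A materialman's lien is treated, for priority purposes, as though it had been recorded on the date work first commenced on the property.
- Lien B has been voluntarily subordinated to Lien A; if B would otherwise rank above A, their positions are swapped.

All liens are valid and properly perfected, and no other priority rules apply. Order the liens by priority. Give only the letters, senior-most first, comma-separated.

A, D, C, B, E

Adjusting effective dates: A's effective date is 7 February 2022, when work began.
B, as a real-property tax lien, has superpriority and ranks first.
Remaining liens by effective date: D (29 December 2020), C (1 June 2021), A (7 February 2022), E (9 July 2022).
B is senior to A before the subordination, so the two trade places.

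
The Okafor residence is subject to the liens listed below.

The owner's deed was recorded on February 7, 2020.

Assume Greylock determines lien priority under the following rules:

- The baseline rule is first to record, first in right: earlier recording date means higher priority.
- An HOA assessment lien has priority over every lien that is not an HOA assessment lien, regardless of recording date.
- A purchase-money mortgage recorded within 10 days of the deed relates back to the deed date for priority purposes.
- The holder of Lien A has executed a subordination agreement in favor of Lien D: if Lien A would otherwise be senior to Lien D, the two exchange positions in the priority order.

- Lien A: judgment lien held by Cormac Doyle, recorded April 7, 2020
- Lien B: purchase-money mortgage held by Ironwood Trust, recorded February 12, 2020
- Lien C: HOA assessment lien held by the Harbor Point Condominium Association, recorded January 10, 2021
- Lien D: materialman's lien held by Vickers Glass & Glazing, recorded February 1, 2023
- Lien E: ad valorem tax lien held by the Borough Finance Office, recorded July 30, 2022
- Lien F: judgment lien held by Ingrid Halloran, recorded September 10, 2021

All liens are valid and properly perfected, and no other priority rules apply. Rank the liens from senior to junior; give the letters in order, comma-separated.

C, B, D, F, E, A

Effective dates after the stated exceptions: B's effective date is the deed date, February 7, 2020.
C, as an HOA assessment lien, has superpriority and ranks first.
Remaining liens by effective date: B (February 7, 2020), A (April 7, 2020), F (September 10, 2021), E (July 30, 2022), D (February 1, 2023).
A would otherwise be senior to D, so under the subordination agreement A and D exchange positions.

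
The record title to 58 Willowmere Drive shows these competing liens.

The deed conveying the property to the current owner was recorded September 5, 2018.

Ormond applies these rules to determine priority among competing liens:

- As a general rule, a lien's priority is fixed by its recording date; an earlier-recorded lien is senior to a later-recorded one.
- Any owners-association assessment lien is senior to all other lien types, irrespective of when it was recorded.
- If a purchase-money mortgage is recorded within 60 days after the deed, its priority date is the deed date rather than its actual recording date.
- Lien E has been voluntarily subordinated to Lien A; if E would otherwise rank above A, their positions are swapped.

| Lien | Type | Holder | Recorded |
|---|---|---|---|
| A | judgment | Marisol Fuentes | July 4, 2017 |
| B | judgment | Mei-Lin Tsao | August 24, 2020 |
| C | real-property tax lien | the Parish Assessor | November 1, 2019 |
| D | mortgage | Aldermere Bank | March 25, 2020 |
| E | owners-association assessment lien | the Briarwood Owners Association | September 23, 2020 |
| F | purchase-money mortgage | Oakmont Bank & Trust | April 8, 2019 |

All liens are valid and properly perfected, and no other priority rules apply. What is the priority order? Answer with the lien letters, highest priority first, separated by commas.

First, effective dates: F was recorded 215 days after the deed — beyond 60 days — so no relation-back applies.
As an owners-association assessment lien, E is senior to every other lien.
The other liens, earliest effective date first: A (July 4, 2017), F (April 8, 2019), C (November 1, 2019), D (March 25, 2020), B (August 24, 2020).
E would otherwise be senior to A, so under the subordination agreement E and A exchange positions.

A, E, F, C, D, B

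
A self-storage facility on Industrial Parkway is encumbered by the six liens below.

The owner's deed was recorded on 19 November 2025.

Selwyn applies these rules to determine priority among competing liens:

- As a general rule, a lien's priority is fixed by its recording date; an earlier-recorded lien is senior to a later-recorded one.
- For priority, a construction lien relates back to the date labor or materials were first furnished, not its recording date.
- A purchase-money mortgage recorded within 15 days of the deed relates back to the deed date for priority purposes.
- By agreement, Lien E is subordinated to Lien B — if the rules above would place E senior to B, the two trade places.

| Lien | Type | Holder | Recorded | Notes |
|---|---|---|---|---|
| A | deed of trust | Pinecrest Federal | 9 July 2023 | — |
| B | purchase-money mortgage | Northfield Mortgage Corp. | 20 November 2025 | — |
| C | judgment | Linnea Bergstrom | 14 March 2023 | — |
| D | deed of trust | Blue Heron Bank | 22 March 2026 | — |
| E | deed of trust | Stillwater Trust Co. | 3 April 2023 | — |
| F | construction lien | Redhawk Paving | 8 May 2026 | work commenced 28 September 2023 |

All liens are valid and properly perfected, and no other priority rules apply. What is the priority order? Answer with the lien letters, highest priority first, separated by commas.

C, B, A, F, E, D

Effective dates after the stated exceptions: B was recorded within the 15-day window, so its effective date is the deed date 19 November 2025; F is treated as recorded 28 September 2023, the work-commencement date.
By effective date, earliest first: C (14 March 2023), E (3 April 2023), A (9 July 2023), F (28 September 2023), B (19 November 2025), D (22 March 2026).
E would otherwise be senior to B, so under the subordination agreement E and B exchange positions.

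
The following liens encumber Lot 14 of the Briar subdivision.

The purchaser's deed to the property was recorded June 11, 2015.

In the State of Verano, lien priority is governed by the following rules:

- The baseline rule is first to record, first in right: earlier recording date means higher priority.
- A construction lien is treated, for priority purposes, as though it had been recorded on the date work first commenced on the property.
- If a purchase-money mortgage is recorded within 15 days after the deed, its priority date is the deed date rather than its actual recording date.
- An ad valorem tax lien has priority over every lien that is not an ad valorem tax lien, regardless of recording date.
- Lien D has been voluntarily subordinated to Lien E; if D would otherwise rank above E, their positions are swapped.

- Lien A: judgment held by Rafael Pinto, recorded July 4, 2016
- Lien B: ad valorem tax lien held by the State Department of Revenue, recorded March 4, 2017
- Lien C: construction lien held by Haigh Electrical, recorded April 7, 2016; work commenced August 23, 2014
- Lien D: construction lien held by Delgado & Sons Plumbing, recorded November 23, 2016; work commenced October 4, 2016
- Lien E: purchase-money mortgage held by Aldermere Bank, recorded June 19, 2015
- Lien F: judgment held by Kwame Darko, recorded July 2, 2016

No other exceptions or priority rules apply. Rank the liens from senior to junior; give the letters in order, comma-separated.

First, effective dates: C is treated as recorded August 23, 2014, the work-commencement date; D is treated as recorded October 4, 2016, the work-commencement date; E's effective date is the deed date, June 11, 2015.
B, as an ad valorem tax lien, has superpriority and ranks first.
Remaining liens by effective date: C (August 23, 2014), E (June 11, 2015), F (July 2, 2016), A (July 4, 2016), D (October 4, 2016).
D already ranks below E; the subordination has no effect.

B, C, E, F, A, D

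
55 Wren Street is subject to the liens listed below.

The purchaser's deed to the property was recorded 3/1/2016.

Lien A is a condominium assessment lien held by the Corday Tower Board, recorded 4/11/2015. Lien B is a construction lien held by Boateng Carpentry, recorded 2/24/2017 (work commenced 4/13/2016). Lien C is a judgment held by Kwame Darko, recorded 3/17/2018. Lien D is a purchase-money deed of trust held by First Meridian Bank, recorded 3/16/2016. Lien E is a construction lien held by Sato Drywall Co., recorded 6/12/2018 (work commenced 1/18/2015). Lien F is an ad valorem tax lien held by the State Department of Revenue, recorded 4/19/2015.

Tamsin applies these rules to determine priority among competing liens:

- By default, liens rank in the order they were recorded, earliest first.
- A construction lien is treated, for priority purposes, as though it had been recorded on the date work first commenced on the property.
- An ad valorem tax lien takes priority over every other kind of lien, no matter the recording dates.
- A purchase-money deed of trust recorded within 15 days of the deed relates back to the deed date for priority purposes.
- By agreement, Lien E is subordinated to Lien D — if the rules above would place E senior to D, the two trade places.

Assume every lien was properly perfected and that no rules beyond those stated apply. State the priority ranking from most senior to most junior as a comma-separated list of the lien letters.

Effective dates: B relates back to 4/13/2016 (work commenced); D relates back to the deed date 3/1/2016; E relates back to 1/18/2015 (work commenced).
F is an ad valorem tax lien and takes priority over every other lien.
Among the remaining liens, by effective date: E (1/18/2015), A (4/11/2015), D (3/1/2016), B (4/13/2016), C (3/17/2018).
Because E would otherwise rank above D, the subordination swaps them.

F, D, A, E, B, C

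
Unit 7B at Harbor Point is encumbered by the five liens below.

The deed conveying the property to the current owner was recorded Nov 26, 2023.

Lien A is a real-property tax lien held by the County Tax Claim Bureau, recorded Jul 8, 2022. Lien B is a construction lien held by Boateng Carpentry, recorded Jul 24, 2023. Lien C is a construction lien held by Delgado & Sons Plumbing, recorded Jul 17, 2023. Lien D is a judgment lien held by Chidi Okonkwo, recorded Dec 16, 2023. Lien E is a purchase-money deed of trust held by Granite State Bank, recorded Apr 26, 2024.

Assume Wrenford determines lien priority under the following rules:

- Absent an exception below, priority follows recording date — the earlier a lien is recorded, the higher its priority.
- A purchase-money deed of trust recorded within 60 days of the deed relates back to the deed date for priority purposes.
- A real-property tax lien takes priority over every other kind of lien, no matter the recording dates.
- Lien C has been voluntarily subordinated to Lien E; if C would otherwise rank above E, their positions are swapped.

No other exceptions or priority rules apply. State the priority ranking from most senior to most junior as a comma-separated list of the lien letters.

Adjusting effective dates: E was recorded 152 days after the deed — beyond 60 days — so no relation-back applies.
A is a real-property tax lien, so it outranks all other liens regardless of date.
The other liens, earliest effective date first: C (Jul 17, 2023), B (Jul 24, 2023), D (Dec 16, 2023), E (Apr 26, 2024).
C is senior to E before the subordination, so the two trade places.

A, E, B, D, C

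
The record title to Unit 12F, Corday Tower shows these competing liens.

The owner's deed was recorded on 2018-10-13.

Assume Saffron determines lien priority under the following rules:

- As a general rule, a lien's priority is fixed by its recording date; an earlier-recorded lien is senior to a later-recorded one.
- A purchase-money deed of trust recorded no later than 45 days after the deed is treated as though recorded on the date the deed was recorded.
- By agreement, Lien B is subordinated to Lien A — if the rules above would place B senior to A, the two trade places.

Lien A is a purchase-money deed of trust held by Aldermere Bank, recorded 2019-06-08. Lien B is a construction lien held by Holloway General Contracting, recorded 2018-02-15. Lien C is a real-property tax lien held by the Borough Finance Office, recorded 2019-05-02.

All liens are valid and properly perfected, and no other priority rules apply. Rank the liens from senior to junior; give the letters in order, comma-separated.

A, C, B

First, effective dates: A was recorded 238 days after the deed, outside the 45-day window, so it keeps its recording date.
By effective date, earliest first: B (2018-02-15), C (2019-05-02), A (2019-06-08).
B is senior to A before the subordination, so the two trade places.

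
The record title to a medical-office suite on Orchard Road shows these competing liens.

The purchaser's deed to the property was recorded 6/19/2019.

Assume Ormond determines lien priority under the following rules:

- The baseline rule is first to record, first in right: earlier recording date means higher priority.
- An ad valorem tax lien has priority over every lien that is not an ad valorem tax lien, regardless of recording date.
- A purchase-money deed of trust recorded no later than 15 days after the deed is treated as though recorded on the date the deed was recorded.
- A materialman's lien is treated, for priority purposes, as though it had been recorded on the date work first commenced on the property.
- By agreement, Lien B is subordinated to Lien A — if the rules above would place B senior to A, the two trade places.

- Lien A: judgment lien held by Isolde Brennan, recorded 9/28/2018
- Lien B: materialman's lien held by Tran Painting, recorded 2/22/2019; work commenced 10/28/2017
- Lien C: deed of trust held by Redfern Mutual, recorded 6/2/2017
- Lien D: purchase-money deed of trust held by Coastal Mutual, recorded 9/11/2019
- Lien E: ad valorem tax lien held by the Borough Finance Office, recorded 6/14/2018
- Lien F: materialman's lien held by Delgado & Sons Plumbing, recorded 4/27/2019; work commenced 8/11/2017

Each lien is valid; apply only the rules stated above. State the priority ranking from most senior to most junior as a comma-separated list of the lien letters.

Effective dates after the stated exceptions: B is treated as recorded 10/28/2017, the work-commencement date; D was recorded 84 days after the deed, outside the 15-day window, so it keeps its recording date; F is treated as recorded 8/11/2017, the work-commencement date.
E is an ad valorem tax lien and takes priority over every other lien.
Remaining liens by effective date: C (6/2/2017), F (8/11/2017), B (10/28/2017), A (9/28/2018), D (9/11/2019).
B is senior to A before the subordination, so the two trade places.

E, C, F, A, B, D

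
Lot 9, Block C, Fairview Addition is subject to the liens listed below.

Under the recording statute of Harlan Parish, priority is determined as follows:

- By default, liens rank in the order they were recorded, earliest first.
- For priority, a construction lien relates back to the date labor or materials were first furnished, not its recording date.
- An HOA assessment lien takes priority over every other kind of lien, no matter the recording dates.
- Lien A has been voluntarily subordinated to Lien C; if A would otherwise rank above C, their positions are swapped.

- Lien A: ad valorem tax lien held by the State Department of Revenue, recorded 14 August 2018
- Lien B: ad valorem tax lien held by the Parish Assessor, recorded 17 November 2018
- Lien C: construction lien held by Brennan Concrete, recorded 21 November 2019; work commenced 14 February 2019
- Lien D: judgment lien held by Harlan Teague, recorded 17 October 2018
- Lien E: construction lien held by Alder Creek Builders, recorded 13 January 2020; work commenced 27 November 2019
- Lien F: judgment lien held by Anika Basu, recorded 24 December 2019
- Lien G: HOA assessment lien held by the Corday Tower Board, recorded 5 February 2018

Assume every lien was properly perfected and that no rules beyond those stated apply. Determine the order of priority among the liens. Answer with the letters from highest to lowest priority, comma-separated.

G, C, D, B, A, E, F

First, effective dates: C relates back to 14 February 2019 (work commenced); E relates back to 27 November 2019 (work commenced).
G is an HOA assessment lien, so it outranks all other liens regardless of date.
Among the remaining liens, by effective date: A (14 August 2018), D (17 October 2018), B (17 November 2018), C (14 February 2019), E (27 November 2019), F (24 December 2019).
A would otherwise be senior to C, so under the subordination agreement A and C exchange positions.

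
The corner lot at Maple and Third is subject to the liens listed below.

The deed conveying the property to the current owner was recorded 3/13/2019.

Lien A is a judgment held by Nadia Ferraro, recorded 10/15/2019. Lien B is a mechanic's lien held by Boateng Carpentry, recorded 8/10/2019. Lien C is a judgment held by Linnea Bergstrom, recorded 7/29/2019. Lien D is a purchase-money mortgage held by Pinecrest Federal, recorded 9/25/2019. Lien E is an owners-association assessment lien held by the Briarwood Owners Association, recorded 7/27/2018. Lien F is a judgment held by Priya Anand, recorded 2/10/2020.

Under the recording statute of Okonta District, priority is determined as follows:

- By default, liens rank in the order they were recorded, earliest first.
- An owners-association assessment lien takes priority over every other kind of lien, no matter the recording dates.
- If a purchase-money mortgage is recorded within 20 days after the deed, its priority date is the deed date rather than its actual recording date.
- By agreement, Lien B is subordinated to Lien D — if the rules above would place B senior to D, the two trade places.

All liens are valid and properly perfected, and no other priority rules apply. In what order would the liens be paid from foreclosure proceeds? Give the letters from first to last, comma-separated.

E, C, D, B, A, F

First, effective dates: D was recorded 196 days after the deed, outside the 20-day window, so it keeps its recording date.
E is an owners-association assessment lien, so it outranks all other liens regardless of date.
Remaining liens by effective date: C (7/29/2019), B (8/10/2019), D (9/25/2019), A (10/15/2019), F (2/10/2020).
Because B would otherwise rank above D, the subordination swaps them.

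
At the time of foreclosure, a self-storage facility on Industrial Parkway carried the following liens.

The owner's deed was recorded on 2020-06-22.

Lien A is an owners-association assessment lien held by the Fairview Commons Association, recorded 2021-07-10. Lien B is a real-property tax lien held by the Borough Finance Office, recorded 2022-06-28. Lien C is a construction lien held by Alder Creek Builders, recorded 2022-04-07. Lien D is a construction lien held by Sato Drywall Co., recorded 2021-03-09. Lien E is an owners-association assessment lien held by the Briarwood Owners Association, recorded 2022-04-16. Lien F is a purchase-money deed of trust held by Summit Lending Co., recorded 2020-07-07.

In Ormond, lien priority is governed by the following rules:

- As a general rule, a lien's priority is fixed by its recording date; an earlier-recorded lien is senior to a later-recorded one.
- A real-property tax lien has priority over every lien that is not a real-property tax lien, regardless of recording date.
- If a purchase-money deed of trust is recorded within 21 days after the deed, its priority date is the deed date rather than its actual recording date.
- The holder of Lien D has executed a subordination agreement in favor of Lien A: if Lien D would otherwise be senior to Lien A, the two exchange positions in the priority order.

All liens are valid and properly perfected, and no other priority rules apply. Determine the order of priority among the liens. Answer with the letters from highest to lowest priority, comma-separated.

B, F, A, D, C, E

Effective dates after the stated exceptions: F's effective date is the deed date, 2020-06-22.
B is a real-property tax lien, so it outranks all other liens regardless of date.
Ordering the rest by effective date: F (2020-06-22), D (2021-03-09), A (2021-07-10), C (2022-04-07), E (2022-04-16).
D is senior to A before the subordination, so the two trade places.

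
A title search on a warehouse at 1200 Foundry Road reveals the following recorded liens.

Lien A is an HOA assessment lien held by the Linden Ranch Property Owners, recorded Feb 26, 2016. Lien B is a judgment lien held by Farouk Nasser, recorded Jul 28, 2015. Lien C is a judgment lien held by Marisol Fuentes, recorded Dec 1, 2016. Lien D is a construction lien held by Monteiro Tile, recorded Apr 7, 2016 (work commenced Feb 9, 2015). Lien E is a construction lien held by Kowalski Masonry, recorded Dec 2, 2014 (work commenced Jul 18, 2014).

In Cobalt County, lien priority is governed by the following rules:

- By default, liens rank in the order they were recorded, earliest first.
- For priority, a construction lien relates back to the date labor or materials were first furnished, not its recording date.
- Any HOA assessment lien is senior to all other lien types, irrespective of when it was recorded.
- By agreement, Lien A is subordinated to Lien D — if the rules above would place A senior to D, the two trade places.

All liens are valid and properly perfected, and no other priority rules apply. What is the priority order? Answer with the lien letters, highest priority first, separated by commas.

D, E, A, B, C

Adjusting effective dates: D is treated as recorded Feb 9, 2015, the work-commencement date; E relates back to Jul 18, 2014 (work commenced).
As an HOA assessment lien, A is senior to every other lien.
Ordering the rest by effective date: E (Jul 18, 2014), D (Feb 9, 2015), B (Jul 28, 2015), C (Dec 1, 2016).
A is senior to D before the subordination, so the two trade places.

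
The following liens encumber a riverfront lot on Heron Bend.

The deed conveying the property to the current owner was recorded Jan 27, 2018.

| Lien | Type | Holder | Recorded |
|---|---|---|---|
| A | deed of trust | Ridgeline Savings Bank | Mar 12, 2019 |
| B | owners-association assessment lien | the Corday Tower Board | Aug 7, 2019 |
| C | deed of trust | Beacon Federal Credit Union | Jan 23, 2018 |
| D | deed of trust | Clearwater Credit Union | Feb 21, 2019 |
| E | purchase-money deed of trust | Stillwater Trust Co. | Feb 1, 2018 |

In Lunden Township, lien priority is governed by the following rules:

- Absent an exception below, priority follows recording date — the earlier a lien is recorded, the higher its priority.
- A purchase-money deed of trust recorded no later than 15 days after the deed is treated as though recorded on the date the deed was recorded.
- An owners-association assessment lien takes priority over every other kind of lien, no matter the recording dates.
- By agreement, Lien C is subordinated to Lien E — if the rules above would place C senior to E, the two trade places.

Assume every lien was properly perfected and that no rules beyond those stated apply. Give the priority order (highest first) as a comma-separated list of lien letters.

B, E, C, D, A

Effective dates after the stated exceptions: E was recorded within the 15-day window, so its effective date is the deed date Jan 27, 2018.
As an owners-association assessment lien, B is senior to every other lien.
Ordering the rest by effective date: C (Jan 23, 2018), E (Jan 27, 2018), D (Feb 21, 2019), A (Mar 12, 2019).
C would otherwise be senior to E, so under the subordination agreement C and E exchange positions.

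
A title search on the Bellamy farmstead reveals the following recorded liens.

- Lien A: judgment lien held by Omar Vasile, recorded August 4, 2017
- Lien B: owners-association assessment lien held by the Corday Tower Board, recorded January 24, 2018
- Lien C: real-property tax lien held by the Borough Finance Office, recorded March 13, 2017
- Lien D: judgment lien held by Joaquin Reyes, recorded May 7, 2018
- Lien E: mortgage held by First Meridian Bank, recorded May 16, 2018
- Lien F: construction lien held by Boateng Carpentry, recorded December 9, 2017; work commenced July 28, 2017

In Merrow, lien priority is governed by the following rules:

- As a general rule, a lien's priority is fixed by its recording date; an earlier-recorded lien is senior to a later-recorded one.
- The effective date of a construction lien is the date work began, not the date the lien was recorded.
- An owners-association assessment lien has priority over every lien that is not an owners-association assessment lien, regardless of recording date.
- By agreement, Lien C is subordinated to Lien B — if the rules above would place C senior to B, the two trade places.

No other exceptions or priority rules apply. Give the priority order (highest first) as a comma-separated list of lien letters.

Effective dates after the stated exceptions: F's effective date is July 28, 2017, when work began.
B is an owners-association assessment lien, so it outranks all other liens regardless of date.
The other liens, earliest effective date first: C (March 13, 2017), F (July 28, 2017), A (August 4, 2017), D (May 7, 2018), E (May 16, 2018).
C already ranks below B; the subordination has no effect.

B, C, F, A, D, E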